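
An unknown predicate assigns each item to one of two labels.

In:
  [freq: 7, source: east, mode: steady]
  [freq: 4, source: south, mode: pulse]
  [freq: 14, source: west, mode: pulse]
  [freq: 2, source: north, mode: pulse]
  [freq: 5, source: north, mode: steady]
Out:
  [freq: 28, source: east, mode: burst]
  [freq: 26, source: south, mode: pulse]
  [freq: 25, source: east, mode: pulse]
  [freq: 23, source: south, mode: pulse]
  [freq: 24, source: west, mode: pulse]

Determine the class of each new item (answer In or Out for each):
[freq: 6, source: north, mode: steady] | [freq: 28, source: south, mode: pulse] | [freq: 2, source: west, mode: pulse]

In, Out, In

Every 'In' example satisfies: freq ≤ 14. None of the 'Out' examples do.
[freq: 6, source: north, mode: steady]: freq = 6, meets the rule → In.
[freq: 28, source: south, mode: pulse]: freq = 28, fails the rule → Out.
[freq: 2, source: west, mode: pulse]: freq = 2, meets the rule → In.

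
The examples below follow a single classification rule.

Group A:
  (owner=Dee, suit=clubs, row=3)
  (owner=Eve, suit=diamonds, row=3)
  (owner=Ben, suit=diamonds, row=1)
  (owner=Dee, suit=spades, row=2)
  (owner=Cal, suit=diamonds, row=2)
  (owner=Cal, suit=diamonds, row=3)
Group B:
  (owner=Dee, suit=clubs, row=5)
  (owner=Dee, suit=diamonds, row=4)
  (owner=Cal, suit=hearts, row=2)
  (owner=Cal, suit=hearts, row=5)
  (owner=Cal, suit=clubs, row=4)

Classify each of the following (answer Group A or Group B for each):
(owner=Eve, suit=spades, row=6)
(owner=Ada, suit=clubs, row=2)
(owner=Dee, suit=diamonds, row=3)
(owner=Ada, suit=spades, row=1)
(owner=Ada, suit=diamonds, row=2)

Group B, Group A, Group A, Group A, Group A

All 'Group A' examples share one property — suit is not hearts AND row ≤ 3 — and every 'Group B' example lacks it.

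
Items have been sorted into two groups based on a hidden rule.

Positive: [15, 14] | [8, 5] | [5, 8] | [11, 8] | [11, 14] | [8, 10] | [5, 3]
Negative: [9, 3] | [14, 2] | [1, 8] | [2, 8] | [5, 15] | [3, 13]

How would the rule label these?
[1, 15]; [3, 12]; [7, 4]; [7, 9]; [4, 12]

Negative, Negative, Positive, Positive, Negative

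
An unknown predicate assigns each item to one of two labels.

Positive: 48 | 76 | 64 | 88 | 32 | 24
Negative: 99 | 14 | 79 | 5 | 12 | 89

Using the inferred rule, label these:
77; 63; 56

The rule appears to be: even AND at least 24.
77: 77 is odd, 77 ≥ 24, lacks this property → Negative. 63: 63 is odd, 63 ≥ 24, lacks this property → Negative. 56: 56 is even, 56 ≥ 24, matches → Positive.

Negative, Negative, Positive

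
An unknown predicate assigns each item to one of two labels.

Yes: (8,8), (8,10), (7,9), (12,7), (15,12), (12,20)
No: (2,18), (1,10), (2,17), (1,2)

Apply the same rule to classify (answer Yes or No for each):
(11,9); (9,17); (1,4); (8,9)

Yes, Yes, No, Yes

One predicate separates the groups cleanly: first ≥ 7.
(11,9) → first 11 → Yes.
(9,17) → first 9 → Yes.
(1,4) → first 1 → No.
(8,9) → first 8 → Yes.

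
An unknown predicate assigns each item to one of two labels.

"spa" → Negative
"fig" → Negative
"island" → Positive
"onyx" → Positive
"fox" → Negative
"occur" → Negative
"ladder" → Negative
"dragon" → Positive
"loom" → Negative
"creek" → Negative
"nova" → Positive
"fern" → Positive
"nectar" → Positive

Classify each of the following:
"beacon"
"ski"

The distinguishing property — contains 'n' — holds for all the 'Positive' cases and none of the 'Negative' cases.
"beacon" — has 'n', hence Positive. "ski" — no 'n', hence Negative.

Positive, Negative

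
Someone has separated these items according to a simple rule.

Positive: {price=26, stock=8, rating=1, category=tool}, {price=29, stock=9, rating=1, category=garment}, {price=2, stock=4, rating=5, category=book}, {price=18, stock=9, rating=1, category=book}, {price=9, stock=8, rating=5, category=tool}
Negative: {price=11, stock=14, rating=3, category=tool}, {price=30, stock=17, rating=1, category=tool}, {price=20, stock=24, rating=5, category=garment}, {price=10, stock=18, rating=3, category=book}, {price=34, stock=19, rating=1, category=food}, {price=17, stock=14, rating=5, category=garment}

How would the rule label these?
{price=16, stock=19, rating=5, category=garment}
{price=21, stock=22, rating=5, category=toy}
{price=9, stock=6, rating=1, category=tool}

Negative, Negative, Positive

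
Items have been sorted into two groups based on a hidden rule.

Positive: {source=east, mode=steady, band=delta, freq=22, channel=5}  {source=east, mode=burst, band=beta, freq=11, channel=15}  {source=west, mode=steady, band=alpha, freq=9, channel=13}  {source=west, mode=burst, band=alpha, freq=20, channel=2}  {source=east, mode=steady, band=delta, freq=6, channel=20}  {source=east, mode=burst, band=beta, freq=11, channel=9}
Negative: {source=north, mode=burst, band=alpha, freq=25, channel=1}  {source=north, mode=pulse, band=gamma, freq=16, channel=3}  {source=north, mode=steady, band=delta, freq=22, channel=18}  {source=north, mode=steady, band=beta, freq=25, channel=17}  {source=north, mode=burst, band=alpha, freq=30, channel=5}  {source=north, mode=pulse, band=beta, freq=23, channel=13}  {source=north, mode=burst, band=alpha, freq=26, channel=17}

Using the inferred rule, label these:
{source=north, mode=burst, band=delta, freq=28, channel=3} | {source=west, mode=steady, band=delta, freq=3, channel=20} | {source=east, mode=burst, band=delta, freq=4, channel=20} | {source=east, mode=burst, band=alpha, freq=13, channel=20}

The simplest hypothesis consistent with all the labels is: source is not north.
{source=north, mode=burst, band=delta, freq=28, channel=3}: source is north — doesn't qualify, so Negative. {source=west, mode=steady, band=delta, freq=3, channel=20}: source is west — satisfies this, so Positive. {source=east, mode=burst, band=delta, freq=4, channel=20}: source is east — satisfies this, so Positive. {source=east, mode=burst, band=alpha, freq=13, channel=20}: source is east — satisfies this, so Positive.

Negative, Positive, Positive, Positive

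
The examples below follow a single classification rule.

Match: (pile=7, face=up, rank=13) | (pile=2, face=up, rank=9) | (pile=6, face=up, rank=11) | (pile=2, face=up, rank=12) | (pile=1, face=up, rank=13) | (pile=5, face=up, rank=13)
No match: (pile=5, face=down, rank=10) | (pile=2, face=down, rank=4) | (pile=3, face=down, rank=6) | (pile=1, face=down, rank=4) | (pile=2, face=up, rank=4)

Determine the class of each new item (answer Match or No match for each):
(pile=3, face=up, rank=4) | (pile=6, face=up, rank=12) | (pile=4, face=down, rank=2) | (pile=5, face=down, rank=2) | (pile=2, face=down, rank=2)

The common property of the 'Match' items is: face is up AND rank ≥ 6. No 'No match' item has it.

No match, Match, No match, No match, No match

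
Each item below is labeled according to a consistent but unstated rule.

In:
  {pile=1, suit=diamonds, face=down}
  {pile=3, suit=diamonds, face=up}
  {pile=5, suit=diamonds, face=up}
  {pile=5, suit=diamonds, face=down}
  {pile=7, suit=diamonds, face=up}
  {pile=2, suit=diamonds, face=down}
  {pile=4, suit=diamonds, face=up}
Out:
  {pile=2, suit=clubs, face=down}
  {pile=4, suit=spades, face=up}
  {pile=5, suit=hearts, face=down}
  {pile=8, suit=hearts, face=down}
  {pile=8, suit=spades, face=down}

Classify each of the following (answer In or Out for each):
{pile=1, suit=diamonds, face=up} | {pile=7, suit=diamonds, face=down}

In, In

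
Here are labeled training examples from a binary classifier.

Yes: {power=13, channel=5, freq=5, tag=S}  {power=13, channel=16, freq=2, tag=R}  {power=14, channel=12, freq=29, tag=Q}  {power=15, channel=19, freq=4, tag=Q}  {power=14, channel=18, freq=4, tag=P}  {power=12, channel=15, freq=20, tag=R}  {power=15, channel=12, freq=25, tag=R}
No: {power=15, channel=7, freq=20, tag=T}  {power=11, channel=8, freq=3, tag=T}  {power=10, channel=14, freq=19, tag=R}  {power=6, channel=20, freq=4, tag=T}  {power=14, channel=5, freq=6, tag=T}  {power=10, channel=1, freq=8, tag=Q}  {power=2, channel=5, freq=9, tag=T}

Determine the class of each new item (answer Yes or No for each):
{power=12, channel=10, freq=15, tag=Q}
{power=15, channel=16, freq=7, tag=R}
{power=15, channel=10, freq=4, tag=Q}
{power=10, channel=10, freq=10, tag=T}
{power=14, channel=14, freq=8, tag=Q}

One predicate separates the groups cleanly: tag is not T AND power ≥ 11.
Yes: {power=12, channel=10, freq=15, tag=Q}, since tag is Q, power = 12.
Yes: {power=15, channel=16, freq=7, tag=R}, since tag is R, power = 15.
Yes: {power=15, channel=10, freq=4, tag=Q}, since tag is Q, power = 15.
No: {power=10, channel=10, freq=10, tag=T}, since tag is T, power = 10.
Yes: {power=14, channel=14, freq=8, tag=Q}, since tag is Q, power = 14.

Yes, Yes, Yes, No, Yes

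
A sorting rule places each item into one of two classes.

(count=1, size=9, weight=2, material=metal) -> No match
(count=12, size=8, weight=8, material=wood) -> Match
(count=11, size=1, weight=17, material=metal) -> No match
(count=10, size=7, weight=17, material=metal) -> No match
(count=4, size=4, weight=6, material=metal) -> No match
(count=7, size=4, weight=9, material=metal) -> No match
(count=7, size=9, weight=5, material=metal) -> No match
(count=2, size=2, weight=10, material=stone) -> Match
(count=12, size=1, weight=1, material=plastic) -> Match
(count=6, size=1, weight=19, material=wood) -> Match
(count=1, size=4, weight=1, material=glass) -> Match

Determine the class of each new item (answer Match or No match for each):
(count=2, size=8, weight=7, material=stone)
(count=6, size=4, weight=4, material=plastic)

Match, Match

'Match' ⟺ material is not metal.
Match: (count=2, size=8, weight=7, material=stone), since material is stone.
Match: (count=6, size=4, weight=4, material=plastic), since material is plastic.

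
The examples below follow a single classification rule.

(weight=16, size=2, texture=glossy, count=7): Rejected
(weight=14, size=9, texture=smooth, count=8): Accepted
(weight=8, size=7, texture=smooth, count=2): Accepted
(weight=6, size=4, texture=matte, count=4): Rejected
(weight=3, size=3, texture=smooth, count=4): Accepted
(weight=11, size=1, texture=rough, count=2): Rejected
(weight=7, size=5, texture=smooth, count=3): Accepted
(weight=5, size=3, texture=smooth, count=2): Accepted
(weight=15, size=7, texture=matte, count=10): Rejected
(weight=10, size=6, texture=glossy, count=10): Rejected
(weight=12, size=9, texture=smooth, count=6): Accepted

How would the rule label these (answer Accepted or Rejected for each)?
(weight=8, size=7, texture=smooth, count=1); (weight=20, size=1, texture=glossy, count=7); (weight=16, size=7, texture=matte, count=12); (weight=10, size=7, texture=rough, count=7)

Accepted, Rejected, Rejected, Rejected

The simplest hypothesis consistent with all the labels is: texture is smooth.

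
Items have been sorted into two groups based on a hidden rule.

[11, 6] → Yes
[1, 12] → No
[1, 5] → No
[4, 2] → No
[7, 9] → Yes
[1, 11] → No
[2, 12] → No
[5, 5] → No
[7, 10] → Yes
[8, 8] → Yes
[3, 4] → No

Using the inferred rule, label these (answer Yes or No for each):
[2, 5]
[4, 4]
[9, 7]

No, No, Yes

All 'Yes' examples share one property — sum ≥ 16 — and every 'No' example lacks it.
[2, 5]: No (2+5 = 7).
[4, 4]: No (4+4 = 8).
[9, 7]: Yes (9+7 = 16).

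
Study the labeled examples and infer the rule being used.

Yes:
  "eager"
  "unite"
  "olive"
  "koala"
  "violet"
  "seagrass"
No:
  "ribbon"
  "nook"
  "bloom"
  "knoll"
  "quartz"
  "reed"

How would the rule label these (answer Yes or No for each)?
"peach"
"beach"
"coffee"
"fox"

The distinguishing property — has ≥ 3 vowels — holds for all the 'Yes' cases and none of the 'No' cases.
"peach" → 2 vowels → No. "beach" → 2 vowels → No. "coffee" → 3 vowels → Yes. "fox" → 1 vowel → No.

No, No, Yes, No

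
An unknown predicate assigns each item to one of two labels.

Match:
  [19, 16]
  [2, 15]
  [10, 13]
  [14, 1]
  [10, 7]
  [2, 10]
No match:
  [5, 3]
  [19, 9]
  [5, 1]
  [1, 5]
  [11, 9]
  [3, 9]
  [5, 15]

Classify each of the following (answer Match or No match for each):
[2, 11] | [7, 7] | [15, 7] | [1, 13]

Match, No match, No match, No match

The simplest hypothesis consistent with all the labels is: product is even.
[2, 11]: Match (2·11 = 22). [7, 7]: No match (7·7 = 49). [15, 7]: No match (15·7 = 105). [1, 13]: No match (1·13 = 13).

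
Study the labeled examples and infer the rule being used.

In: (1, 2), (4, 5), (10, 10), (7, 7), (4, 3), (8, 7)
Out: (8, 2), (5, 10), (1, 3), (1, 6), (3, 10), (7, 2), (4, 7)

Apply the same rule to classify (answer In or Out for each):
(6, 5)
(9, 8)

The distinguishing property — |first − second| ≤ 1 — holds for all the 'In' cases and none of the 'Out' cases.
(6, 5) — |6−5| = 1, hence In. (9, 8) — |9−8| = 1, hence In.

In, In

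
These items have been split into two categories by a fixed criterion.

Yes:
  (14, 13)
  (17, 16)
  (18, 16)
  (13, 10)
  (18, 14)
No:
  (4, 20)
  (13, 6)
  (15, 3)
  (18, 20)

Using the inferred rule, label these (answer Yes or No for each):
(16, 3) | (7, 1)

Rule: first > second AND sum ≥ 23. This holds for each 'Yes' example and fails for each 'No' one.

No, No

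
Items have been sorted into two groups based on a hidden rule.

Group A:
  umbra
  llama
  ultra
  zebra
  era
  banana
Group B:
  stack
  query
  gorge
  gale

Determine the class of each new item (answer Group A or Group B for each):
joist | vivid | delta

The simplest hypothesis consistent with all the labels is: ends with 'a'.
joist: ends with 't' — doesn't match, so Group B. vivid: ends with 'd' — doesn't match, so Group B. delta: ends with 'a' — has this property, so Group A.

Group B, Group B, Group A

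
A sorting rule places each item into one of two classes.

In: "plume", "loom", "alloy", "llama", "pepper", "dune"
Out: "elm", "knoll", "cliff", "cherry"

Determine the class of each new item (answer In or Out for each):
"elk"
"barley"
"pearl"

Out, In, In

The common property of the 'In' items is: has ≥ 2 vowels. No 'Out' item has it.
"elk": 1 vowel — does not fit, so Out. "barley": 2 vowels — satisfies this, so In. "pearl": 2 vowels — satisfies this, so In.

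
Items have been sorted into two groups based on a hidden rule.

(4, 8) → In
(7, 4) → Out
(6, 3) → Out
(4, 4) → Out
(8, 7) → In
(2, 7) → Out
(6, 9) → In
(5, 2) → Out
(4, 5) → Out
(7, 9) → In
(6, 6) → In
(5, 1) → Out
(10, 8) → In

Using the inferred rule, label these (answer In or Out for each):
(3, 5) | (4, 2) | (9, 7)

Rule: sum ≥ 12. This holds for each 'In' example and fails for each 'Out' one.

Out, Out, In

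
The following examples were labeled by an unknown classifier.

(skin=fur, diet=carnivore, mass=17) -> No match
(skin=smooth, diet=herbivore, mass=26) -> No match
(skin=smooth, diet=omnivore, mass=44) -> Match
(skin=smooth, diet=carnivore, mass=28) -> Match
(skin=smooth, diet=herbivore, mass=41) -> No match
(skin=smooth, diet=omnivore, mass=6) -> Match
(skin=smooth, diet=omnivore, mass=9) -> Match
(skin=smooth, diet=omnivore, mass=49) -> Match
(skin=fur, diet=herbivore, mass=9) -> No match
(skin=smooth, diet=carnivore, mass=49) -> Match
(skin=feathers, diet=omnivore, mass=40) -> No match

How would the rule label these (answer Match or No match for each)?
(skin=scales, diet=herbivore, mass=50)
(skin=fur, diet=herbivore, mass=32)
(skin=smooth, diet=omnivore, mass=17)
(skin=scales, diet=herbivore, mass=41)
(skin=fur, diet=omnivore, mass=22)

No match, No match, Match, No match, No match

The common property of the 'Match' items is: skin is smooth AND diet is not herbivore. No 'No match' item has it.
(skin=scales, diet=herbivore, mass=50) → skin is scales, diet is herbivore → No match. (skin=fur, diet=herbivore, mass=32) → skin is fur, diet is herbivore → No match. (skin=smooth, diet=omnivore, mass=17) → skin is smooth, diet is omnivore → Match. (skin=scales, diet=herbivore, mass=41) → skin is scales, diet is herbivore → No match. (skin=fur, diet=omnivore, mass=22) → skin is fur, diet is omnivore → No match.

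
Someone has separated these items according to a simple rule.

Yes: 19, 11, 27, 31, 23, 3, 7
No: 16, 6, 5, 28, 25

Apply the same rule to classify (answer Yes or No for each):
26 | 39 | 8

The rule appears to be: ≡ 3 (mod 4).
26 → 26 mod 4 = 2 → No. 39 → 39 mod 4 = 3 → Yes. 8 → 8 mod 4 = 0 → No.

No, Yes, No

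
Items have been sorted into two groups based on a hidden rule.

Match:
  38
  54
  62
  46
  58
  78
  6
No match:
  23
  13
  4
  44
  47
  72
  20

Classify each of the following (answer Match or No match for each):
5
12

No match, No match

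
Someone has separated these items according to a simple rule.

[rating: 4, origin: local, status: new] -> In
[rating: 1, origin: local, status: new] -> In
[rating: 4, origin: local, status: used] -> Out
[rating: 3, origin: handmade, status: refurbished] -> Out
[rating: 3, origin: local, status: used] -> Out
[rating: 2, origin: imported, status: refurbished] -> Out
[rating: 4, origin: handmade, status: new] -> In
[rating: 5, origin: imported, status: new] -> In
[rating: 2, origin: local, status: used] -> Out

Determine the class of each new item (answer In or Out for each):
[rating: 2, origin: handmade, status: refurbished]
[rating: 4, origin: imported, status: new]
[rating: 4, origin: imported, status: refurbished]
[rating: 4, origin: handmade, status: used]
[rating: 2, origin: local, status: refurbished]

Out, In, Out, Out, Out

Every 'In' example satisfies: status is new. None of the 'Out' examples do.
[rating: 2, origin: handmade, status: refurbished]: status is refurbished — lacks this property, so Out.
[rating: 4, origin: imported, status: new]: status is new — satisfies this, so In.
[rating: 4, origin: imported, status: refurbished]: status is refurbished — lacks this property, so Out.
[rating: 4, origin: handmade, status: used]: status is used — lacks this property, so Out.
[rating: 2, origin: local, status: refurbished]: status is refurbished — lacks this property, so Out.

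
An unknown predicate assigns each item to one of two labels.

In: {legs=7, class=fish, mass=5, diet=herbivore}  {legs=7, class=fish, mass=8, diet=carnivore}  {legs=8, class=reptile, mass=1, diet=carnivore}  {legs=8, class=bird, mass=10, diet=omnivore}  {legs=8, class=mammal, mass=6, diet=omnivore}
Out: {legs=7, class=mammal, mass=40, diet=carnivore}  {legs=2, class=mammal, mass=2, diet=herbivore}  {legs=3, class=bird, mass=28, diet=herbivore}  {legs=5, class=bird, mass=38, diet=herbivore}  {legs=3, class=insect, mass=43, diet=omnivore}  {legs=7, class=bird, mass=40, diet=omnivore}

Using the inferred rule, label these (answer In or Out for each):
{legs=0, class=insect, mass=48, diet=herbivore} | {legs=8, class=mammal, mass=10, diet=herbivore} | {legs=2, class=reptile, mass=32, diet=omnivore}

The distinguishing property — mass ≤ 10 AND legs ≥ 3 — holds for all the 'In' cases and none of the 'Out' cases.
{legs=0, class=insect, mass=48, diet=herbivore}: mass = 48, legs = 0 — fails this test, so Out.
{legs=8, class=mammal, mass=10, diet=herbivore}: mass = 10, legs = 8 — checks out, so In.
{legs=2, class=reptile, mass=32, diet=omnivore}: mass = 32, legs = 2 — fails this test, so Out.

Out, In, Out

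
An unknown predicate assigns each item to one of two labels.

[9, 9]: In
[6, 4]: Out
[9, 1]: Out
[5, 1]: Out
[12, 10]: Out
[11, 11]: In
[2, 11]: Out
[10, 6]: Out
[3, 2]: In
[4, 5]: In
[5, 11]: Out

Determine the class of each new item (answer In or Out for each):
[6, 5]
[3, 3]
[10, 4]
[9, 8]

Rule: |first − second| ≤ 1. This holds for each 'In' example and fails for each 'Out' one.

In, In, Out, In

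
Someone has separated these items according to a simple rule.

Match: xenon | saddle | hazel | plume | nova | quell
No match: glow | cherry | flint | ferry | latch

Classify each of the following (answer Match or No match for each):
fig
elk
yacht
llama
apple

No match, No match, No match, Match, Match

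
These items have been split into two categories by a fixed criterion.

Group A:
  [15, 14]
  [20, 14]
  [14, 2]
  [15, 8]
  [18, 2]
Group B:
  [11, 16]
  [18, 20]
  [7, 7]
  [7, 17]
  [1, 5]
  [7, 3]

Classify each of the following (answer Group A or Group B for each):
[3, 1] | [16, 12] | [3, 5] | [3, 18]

Group B, Group A, Group B, Group B

One predicate separates the groups cleanly: first > second AND second is even.
[3, 1] → 3 > 1, second 1 → Group B. [16, 12] → 16 > 12, second 12 → Group A. [3, 5] → 3 < 5, second 5 → Group B. [3, 18] → 3 < 18, second 18 → Group B.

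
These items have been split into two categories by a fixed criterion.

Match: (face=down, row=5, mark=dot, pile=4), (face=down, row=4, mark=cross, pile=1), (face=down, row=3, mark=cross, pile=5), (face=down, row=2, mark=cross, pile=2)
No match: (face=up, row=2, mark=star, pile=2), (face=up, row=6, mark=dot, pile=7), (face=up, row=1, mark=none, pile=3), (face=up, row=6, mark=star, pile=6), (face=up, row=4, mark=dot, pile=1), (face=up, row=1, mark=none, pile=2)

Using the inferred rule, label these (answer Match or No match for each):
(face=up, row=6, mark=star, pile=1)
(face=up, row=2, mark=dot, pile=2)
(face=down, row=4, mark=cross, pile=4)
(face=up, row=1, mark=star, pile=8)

The rule appears to be: face is down.
(face=up, row=6, mark=star, pile=1): No match (face is up). (face=up, row=2, mark=dot, pile=2): No match (face is up). (face=down, row=4, mark=cross, pile=4): Match (face is down). (face=up, row=1, mark=star, pile=8): No match (face is up).

No match, No match, Match, No match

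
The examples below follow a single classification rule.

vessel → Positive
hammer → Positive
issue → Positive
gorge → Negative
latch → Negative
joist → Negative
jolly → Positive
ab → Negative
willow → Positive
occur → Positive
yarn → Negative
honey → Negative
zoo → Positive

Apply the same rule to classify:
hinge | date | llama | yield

All 'Positive' examples share one property — has a double letter — and every 'Negative' example lacks it.
hinge: no doubled letter, doesn't qualify → Negative. date: no doubled letter, doesn't qualify → Negative. llama: 'll' doubled, checks out → Positive. yield: no doubled letter, doesn't qualify → Negative.

Negative, Negative, Positive, Negative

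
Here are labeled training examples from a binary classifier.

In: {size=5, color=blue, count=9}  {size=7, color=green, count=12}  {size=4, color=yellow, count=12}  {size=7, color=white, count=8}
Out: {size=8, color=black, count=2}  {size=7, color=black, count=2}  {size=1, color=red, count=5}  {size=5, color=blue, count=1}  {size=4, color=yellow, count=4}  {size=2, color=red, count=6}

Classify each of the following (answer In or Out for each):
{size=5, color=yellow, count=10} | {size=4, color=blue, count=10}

In, In

Every 'In' example satisfies: count ≥ 8. None of the 'Out' examples do.
{size=5, color=yellow, count=10} — count = 10, hence In. {size=4, color=blue, count=10} — count = 10, hence In.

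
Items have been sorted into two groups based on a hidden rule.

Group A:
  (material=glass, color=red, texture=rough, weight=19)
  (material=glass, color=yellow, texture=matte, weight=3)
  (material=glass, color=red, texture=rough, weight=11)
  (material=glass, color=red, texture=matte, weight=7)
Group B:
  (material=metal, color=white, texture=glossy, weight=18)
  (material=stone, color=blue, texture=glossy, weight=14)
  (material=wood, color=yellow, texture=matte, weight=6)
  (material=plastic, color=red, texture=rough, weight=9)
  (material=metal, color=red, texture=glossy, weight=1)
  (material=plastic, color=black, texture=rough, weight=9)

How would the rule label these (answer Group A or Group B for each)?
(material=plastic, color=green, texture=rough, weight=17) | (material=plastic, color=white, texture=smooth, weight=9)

Group B, Group B

'Group A' ⟺ material is glass.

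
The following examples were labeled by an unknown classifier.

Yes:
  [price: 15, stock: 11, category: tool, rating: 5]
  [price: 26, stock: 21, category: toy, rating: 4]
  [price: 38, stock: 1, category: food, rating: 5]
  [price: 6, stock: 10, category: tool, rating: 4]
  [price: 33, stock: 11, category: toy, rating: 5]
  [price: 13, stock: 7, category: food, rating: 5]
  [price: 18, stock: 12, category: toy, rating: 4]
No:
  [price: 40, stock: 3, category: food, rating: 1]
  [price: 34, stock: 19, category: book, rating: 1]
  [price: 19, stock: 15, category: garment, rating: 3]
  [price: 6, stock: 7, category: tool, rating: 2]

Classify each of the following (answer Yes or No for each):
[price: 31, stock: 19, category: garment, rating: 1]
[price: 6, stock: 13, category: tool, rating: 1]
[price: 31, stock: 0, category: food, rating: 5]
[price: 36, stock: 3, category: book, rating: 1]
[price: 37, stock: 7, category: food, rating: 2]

No, No, Yes, No, No

The simplest hypothesis consistent with all the labels is: rating ≥ 4.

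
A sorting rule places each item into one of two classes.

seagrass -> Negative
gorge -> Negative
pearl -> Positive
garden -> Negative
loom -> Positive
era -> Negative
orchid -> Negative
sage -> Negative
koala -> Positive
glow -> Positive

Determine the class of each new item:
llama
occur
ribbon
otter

One predicate separates the groups cleanly: contains 'l'.
llama → has 'l' → Positive. occur → no 'l' → Negative. ribbon → no 'l' → Negative. otter → no 'l' → Negative.

Positive, Negative, Negative, Negative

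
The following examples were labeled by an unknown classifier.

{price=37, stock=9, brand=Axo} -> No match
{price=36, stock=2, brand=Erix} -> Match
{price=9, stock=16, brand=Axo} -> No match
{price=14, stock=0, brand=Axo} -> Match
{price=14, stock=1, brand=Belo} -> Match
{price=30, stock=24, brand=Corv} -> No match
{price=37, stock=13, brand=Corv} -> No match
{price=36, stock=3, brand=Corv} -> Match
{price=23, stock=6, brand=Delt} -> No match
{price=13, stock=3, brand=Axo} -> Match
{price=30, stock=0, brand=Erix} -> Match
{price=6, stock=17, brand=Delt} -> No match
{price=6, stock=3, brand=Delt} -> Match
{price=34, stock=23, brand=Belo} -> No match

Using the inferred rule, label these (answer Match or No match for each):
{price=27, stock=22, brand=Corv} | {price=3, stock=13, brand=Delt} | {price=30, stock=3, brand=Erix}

No match, No match, Match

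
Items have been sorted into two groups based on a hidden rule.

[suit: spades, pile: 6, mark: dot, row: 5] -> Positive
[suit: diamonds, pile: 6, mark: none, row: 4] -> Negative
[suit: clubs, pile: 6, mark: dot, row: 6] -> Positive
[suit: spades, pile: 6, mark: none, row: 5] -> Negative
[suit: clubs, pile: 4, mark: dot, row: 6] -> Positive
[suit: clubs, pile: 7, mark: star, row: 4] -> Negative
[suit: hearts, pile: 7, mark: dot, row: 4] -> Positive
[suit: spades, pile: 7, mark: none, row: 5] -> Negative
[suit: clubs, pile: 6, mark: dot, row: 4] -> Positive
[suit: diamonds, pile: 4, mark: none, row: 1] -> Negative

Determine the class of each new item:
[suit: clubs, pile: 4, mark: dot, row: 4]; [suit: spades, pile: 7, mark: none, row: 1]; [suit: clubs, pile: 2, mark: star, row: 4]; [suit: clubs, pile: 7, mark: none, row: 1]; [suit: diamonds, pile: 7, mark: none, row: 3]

Positive, Negative, Negative, Negative, Negative

Every 'Positive' example satisfies: mark is dot. None of the 'Negative' examples do.
Positive: [suit: clubs, pile: 4, mark: dot, row: 4], since mark is dot.
Negative: [suit: spades, pile: 7, mark: none, row: 1], since mark is none.
Negative: [suit: clubs, pile: 2, mark: star, row: 4], since mark is star.
Negative: [suit: clubs, pile: 7, mark: none, row: 1], since mark is none.
Negative: [suit: diamonds, pile: 7, mark: none, row: 3], since mark is none.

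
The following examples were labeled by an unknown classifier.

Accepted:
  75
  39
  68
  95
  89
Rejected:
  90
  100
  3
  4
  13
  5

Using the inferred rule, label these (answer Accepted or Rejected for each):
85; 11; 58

Accepted, Rejected, Accepted

The common property of the 'Accepted' items is: digit sum ≥ 10. No 'Rejected' item has it.
85: digit sum 8+5 = 13, passes → Accepted. 11: digit sum 1+1 = 2, doesn't match → Rejected. 58: digit sum 5+8 = 13, passes → Accepted.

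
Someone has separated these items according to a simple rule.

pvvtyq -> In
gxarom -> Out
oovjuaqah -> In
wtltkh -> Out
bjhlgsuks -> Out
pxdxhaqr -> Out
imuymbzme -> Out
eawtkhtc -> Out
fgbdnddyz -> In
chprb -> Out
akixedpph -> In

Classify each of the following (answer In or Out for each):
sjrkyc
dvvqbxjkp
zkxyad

Out, In, Out

The distinguishing property — has a double letter — holds for all the 'In' cases and none of the 'Out' cases.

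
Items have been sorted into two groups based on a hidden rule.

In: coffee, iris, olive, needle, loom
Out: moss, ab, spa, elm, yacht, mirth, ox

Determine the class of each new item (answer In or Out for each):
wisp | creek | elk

A rule that fits every label: has ≥ 2 vowels — true of each 'In' example, false of each 'Out' one.
wisp: 1 vowel — does not fit, so Out. creek: 2 vowels — checks out, so In. elk: 1 vowel — does not fit, so Out.

Out, In, Out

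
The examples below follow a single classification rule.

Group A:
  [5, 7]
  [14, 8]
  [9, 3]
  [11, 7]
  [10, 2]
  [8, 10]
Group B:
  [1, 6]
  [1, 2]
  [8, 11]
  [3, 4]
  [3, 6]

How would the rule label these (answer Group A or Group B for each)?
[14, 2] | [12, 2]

All 'Group A' examples share one property — sum is even — and every 'Group B' example lacks it.
[14, 2]: 14+2 = 16 — qualifies, so Group A.
[12, 2]: 12+2 = 14 — qualifies, so Group A.

Group A, Group A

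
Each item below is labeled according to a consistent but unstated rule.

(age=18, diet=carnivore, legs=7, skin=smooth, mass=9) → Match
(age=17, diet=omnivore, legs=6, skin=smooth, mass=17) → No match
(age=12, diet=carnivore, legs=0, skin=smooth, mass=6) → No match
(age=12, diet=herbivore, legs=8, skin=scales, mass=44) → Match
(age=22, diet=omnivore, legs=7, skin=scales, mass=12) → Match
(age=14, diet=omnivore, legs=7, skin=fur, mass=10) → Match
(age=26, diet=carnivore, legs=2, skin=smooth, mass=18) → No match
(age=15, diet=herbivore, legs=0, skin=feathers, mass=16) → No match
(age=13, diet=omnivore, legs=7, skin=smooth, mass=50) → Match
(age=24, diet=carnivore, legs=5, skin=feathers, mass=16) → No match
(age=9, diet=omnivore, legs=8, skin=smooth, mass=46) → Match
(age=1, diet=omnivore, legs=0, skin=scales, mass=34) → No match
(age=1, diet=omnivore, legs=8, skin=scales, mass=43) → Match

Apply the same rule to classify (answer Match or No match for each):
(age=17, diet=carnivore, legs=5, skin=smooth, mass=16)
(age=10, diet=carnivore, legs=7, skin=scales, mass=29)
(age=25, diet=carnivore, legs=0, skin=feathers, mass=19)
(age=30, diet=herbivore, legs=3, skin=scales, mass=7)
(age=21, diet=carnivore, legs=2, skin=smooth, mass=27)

No match, Match, No match, No match, No match

One predicate separates the groups cleanly: legs ≥ 7.
(age=17, diet=carnivore, legs=5, skin=smooth, mass=16): legs = 5 — doesn't qualify, so No match.
(age=10, diet=carnivore, legs=7, skin=scales, mass=29): legs = 7 — satisfies this, so Match.
(age=25, diet=carnivore, legs=0, skin=feathers, mass=19): legs = 0 — doesn't qualify, so No match.
(age=30, diet=herbivore, legs=3, skin=scales, mass=7): legs = 3 — doesn't qualify, so No match.
(age=21, diet=carnivore, legs=2, skin=smooth, mass=27): legs = 2 — doesn't qualify, so No match.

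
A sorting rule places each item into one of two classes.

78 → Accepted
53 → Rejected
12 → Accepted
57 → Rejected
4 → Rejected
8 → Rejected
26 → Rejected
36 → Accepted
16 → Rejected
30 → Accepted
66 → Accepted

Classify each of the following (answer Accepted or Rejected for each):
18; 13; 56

Looking at the examples, the only property every 'Accepted' case has and every 'Rejected' case lacks is: multiple of 6.
Accepted: 18, since 18 = 6·3. Rejected: 13, since 13 = 6·2 + 1. Rejected: 56, since 56 = 6·9 + 2.

Accepted, Rejected, Rejected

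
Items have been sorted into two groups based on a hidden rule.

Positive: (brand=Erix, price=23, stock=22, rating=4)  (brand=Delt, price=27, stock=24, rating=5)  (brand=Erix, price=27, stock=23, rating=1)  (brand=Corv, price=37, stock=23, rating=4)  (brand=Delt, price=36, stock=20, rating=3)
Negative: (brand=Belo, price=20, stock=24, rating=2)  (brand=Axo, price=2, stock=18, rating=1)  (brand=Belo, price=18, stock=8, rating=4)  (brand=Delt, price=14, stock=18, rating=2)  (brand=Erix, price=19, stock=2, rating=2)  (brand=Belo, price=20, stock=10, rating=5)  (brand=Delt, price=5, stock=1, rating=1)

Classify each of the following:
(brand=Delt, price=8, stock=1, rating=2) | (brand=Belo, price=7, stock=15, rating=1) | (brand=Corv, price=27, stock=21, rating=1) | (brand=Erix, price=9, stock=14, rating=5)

Negative, Negative, Positive, Negative

A rule that fits every label: price ≥ 23 — true of each 'Positive' example, false of each 'Negative' one.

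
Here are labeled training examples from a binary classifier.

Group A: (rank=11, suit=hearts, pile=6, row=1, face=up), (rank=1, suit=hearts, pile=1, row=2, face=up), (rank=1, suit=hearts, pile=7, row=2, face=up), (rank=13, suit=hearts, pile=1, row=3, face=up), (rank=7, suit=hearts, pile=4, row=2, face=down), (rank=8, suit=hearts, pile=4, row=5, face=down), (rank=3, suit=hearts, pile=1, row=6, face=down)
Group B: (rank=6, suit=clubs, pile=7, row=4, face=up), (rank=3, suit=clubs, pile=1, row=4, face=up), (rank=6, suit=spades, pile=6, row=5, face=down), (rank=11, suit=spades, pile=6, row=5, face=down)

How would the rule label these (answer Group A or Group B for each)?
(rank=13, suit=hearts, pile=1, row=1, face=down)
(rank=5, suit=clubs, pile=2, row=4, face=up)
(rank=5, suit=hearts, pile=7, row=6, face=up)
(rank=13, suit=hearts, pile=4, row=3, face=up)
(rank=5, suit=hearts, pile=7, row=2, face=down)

Group A, Group B, Group A, Group A, Group A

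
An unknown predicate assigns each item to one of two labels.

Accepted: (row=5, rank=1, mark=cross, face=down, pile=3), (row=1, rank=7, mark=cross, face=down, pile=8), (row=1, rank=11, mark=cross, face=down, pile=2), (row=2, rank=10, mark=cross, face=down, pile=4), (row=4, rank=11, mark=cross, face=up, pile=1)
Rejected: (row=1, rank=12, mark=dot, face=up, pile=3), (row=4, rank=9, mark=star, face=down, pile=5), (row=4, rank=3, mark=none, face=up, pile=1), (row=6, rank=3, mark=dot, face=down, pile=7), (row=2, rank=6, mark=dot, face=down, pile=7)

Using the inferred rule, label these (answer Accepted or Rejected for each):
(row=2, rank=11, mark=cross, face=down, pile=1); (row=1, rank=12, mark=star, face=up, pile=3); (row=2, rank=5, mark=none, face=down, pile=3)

The common property of the 'Accepted' items is: mark is cross. No 'Rejected' item has it.
(row=2, rank=11, mark=cross, face=down, pile=1): mark is cross, has this property → Accepted. (row=1, rank=12, mark=star, face=up, pile=3): mark is star, lacks this property → Rejected. (row=2, rank=5, mark=none, face=down, pile=3): mark is none, lacks this property → Rejected.

Accepted, Rejected, Rejected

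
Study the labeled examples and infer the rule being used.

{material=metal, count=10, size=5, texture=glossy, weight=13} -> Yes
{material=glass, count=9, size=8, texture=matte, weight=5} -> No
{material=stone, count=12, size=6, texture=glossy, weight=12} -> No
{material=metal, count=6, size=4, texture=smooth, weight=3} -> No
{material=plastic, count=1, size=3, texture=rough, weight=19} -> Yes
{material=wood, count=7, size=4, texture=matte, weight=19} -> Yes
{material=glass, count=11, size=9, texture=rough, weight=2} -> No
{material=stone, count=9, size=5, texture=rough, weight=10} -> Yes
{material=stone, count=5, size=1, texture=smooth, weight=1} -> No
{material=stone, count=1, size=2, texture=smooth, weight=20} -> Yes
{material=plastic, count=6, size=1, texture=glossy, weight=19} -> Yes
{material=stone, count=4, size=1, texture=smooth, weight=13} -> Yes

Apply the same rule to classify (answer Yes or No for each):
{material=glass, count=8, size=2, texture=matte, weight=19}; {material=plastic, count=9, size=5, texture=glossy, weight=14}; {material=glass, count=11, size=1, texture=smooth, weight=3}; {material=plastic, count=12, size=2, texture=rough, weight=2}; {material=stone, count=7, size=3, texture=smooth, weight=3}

Every 'Yes' example satisfies: size ≤ 5 AND weight ≥ 5. None of the 'No' examples do.
Yes: {material=glass, count=8, size=2, texture=matte, weight=19}, since size = 2, weight = 19. Yes: {material=plastic, count=9, size=5, texture=glossy, weight=14}, since size = 5, weight = 14. No: {material=glass, count=11, size=1, texture=smooth, weight=3}, since size = 1, weight = 3. No: {material=plastic, count=12, size=2, texture=rough, weight=2}, since size = 2, weight = 2. No: {material=stone, count=7, size=3, texture=smooth, weight=3}, since size = 3, weight = 3.

Yes, Yes, No, No, No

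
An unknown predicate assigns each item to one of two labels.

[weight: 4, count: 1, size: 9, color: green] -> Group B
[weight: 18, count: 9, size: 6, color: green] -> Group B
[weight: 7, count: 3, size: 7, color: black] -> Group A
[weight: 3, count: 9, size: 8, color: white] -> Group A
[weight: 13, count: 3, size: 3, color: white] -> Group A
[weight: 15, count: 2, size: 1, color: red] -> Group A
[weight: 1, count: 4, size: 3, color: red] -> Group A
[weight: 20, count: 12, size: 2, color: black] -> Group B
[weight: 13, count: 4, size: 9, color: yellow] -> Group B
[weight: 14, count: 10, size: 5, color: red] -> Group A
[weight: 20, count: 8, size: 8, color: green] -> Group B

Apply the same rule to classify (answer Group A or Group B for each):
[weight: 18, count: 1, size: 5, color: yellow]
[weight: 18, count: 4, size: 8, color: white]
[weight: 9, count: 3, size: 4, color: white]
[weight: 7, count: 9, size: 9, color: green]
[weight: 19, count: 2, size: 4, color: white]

Group B, Group B, Group A, Group B, Group B

The common property of the 'Group A' items is: weight ≤ 15 AND size ≤ 8. No 'Group B' item has it.
[weight: 18, count: 1, size: 5, color: yellow] → weight = 18, size = 5 → Group B. [weight: 18, count: 4, size: 8, color: white] → weight = 18, size = 8 → Group B. [weight: 9, count: 3, size: 4, color: white] → weight = 9, size = 4 → Group A. [weight: 7, count: 9, size: 9, color: green] → weight = 7, size = 9 → Group B. [weight: 19, count: 2, size: 4, color: white] → weight = 19, size = 4 → Group B.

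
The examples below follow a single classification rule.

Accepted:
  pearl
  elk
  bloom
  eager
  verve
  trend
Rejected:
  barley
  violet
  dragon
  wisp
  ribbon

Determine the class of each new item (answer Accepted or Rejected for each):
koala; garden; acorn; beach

Looking at the examples, the only property every 'Accepted' case has and every 'Rejected' case lacks is: odd length.
koala: length 5 — meets the rule, so Accepted. garden: length 6 — fails the rule, so Rejected. acorn: length 5 — meets the rule, so Accepted. beach: length 5 — meets the rule, so Accepted.

Accepted, Rejected, Accepted, Accepted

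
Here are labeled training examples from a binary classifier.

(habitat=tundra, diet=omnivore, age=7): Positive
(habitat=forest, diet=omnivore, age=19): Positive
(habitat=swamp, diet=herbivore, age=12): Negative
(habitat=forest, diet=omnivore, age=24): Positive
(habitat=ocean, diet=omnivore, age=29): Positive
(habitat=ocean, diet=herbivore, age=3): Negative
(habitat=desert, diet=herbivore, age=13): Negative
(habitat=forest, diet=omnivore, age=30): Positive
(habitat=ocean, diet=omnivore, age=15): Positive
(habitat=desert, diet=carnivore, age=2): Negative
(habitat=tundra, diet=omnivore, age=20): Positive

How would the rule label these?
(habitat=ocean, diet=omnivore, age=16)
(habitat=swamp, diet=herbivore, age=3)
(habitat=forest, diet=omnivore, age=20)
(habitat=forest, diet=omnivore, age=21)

Comparing the two groups points to one rule — diet is omnivore.
(habitat=ocean, diet=omnivore, age=16): Positive (diet is omnivore). (habitat=swamp, diet=herbivore, age=3): Negative (diet is herbivore). (habitat=forest, diet=omnivore, age=20): Positive (diet is omnivore). (habitat=forest, diet=omnivore, age=21): Positive (diet is omnivore).

Positive, Negative, Positive, Positive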